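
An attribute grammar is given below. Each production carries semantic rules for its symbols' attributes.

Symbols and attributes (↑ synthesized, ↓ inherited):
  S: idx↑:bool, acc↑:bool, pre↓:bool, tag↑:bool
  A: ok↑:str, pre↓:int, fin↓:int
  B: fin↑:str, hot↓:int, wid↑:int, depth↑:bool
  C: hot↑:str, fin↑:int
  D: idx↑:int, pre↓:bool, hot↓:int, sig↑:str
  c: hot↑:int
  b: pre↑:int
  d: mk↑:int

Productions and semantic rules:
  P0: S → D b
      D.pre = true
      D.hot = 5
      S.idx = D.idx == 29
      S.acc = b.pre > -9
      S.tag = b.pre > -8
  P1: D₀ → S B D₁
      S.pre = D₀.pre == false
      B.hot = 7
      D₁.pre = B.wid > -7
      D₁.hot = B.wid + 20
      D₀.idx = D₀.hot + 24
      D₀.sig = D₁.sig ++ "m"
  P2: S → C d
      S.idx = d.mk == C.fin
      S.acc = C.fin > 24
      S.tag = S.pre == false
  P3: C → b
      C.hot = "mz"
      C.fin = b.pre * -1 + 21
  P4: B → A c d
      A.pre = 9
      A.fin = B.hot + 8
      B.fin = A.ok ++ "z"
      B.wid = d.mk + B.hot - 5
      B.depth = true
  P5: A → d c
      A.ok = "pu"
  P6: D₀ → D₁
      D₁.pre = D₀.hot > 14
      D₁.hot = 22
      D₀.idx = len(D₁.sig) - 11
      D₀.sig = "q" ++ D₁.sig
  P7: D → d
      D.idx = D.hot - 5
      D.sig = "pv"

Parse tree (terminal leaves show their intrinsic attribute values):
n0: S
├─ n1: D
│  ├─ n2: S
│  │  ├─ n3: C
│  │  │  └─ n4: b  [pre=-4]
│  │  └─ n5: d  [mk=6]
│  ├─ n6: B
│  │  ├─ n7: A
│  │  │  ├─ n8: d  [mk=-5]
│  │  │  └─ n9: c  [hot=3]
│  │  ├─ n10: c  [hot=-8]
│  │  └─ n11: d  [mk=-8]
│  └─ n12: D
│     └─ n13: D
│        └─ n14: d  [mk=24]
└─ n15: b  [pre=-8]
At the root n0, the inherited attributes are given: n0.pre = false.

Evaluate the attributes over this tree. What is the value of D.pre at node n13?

1. n0.pre = false  [given at root]
2. n1.pre = true  [true]
3. n1.hot = 5  [5]
4. n2.pre = false  [D₀.pre == false]
5. n4.pre = -4  [terminal]
6. n3.hot = "mz"  ["mz"]
7. n3.fin = 25  [b.pre * -1 + 21]
8. n5.mk = 6  [terminal]
9. n2.idx = false  [d.mk == C.fin]
10. n2.acc = true  [C.fin > 24]
11. n2.tag = true  [S.pre == false]
12. n6.hot = 7  [7]
13. n7.pre = 9  [9]
14. n7.fin = 15  [B.hot + 8]
15. n8.mk = -5  [terminal]
16. n9.hot = 3  [terminal]
17. n7.ok = "pu"  ["pu"]
18. n10.hot = -8  [terminal]
19. n11.mk = -8  [terminal]
20. n6.fin = "puz"  [A.ok ++ "z"]
21. n6.wid = -6  [d.mk + B.hot - 5]
22. n6.depth = true  [true]
23. n12.pre = true  [B.wid > -7]
24. n12.hot = 14  [B.wid + 20]
25. n13.pre = false  [D₀.hot > 14]
26. n13.hot = 22  [22]
27. n14.mk = 24  [terminal]
28. n13.idx = 17  [D.hot - 5]
29. n13.sig = "pv"  ["pv"]
30. n12.idx = -9  [len(D₁.sig) - 11]
31. n12.sig = "qpv"  ["q" ++ D₁.sig]
32. n1.idx = 29  [D₀.hot + 24]
33. n1.sig = "qpvm"  [D₁.sig ++ "m"]
34. n15.pre = -8  [terminal]
35. n0.idx = true  [D.idx == 29]
36. n0.acc = true  [b.pre > -9]
37. n0.tag = false  [b.pre > -8]

false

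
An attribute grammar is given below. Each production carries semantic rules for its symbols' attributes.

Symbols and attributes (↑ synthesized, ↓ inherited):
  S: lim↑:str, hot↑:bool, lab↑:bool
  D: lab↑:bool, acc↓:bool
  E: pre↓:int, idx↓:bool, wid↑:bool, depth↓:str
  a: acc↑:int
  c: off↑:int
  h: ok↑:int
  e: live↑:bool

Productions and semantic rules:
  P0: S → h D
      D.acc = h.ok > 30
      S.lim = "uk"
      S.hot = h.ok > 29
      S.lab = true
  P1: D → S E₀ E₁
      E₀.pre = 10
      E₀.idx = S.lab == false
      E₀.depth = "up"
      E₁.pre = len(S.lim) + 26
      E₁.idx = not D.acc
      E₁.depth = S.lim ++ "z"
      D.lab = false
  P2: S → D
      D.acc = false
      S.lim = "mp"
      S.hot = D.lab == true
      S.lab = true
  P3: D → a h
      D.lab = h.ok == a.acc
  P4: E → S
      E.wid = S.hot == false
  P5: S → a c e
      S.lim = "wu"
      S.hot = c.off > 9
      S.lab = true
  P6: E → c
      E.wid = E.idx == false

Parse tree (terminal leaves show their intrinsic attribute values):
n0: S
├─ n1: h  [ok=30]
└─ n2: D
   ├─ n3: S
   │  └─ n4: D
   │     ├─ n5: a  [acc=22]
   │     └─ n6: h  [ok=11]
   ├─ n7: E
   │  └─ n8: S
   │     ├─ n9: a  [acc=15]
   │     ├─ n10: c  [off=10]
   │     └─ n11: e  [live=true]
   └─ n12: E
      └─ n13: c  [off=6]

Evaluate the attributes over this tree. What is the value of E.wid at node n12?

false

1. n1.ok = 30  [terminal]
2. n2.acc = false  [h.ok > 30]
3. n4.acc = false  [false]
4. n5.acc = 22  [terminal]
5. n6.ok = 11  [terminal]
6. n4.lab = false  [h.ok == a.acc]
7. n3.lim = "mp"  ["mp"]
8. n3.hot = false  [D.lab == true]
9. n3.lab = true  [true]
10. n7.pre = 10  [10]
11. n7.idx = false  [S.lab == false]
12. n7.depth = "up"  ["up"]
13. n9.acc = 15  [terminal]
14. n10.off = 10  [terminal]
15. n11.live = true  [terminal]
16. n8.lim = "wu"  ["wu"]
17. n8.hot = true  [c.off > 9]
18. n8.lab = true  [true]
19. n7.wid = false  [S.hot == false]
20. n12.pre = 28  [len(S.lim) + 26]
21. n12.idx = true  [not D.acc]
22. n12.depth = "mpz"  [S.lim ++ "z"]
23. n13.off = 6  [terminal]
24. n12.wid = false  [E.idx == false]
25. n2.lab = false  [false]
26. n0.lim = "uk"  ["uk"]
27. n0.hot = true  [h.ok > 29]
28. n0.lab = true  [true]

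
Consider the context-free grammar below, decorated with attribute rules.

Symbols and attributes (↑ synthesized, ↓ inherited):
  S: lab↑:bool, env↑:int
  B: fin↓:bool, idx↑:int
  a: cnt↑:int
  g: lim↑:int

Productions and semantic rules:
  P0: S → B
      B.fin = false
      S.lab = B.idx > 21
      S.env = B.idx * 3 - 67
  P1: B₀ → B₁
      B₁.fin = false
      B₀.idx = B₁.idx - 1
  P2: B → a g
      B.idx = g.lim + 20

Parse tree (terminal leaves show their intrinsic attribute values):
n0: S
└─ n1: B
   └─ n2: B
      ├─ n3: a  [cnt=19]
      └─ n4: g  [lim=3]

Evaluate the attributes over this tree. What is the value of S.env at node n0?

1. n1.fin = false  [false]
2. n2.fin = false  [false]
3. n3.cnt = 19  [terminal]
4. n4.lim = 3  [terminal]
5. n2.idx = 23  [g.lim + 20]
6. n1.idx = 22  [B₁.idx - 1]
7. n0.lab = true  [B.idx > 21]
8. n0.env = -1  [B.idx * 3 - 67]

-1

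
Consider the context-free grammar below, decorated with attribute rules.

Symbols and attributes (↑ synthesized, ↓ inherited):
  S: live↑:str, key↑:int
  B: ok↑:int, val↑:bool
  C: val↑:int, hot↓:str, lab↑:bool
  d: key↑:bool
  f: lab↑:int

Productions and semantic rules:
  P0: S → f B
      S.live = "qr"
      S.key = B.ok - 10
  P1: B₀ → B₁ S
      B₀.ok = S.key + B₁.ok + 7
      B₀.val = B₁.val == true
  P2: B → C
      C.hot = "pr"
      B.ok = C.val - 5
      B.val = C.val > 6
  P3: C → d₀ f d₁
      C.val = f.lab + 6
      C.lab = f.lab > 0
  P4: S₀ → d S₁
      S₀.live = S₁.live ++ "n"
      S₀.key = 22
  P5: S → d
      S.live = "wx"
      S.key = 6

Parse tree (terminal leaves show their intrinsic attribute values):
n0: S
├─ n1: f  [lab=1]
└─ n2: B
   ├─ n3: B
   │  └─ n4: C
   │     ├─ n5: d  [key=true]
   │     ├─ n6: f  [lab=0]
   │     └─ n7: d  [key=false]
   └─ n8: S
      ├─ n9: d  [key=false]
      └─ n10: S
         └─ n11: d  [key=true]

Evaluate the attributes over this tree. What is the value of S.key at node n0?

1. n1.lab = 1  [terminal]
2. n4.hot = "pr"  ["pr"]
3. n5.key = true  [terminal]
4. n6.lab = 0  [terminal]
5. n7.key = false  [terminal]
6. n4.val = 6  [f.lab + 6]
7. n4.lab = false  [f.lab > 0]
8. n3.ok = 1  [C.val - 5]
9. n3.val = false  [C.val > 6]
10. n9.key = false  [terminal]
11. n11.key = true  [terminal]
12. n10.live = "wx"  ["wx"]
13. n10.key = 6  [6]
14. n8.live = "wxn"  [S₁.live ++ "n"]
15. n8.key = 22  [22]
16. n2.ok = 30  [S.key + B₁.ok + 7]
17. n2.val = false  [B₁.val == true]
18. n0.live = "qr"  ["qr"]
19. n0.key = 20  [B.ok - 10]

20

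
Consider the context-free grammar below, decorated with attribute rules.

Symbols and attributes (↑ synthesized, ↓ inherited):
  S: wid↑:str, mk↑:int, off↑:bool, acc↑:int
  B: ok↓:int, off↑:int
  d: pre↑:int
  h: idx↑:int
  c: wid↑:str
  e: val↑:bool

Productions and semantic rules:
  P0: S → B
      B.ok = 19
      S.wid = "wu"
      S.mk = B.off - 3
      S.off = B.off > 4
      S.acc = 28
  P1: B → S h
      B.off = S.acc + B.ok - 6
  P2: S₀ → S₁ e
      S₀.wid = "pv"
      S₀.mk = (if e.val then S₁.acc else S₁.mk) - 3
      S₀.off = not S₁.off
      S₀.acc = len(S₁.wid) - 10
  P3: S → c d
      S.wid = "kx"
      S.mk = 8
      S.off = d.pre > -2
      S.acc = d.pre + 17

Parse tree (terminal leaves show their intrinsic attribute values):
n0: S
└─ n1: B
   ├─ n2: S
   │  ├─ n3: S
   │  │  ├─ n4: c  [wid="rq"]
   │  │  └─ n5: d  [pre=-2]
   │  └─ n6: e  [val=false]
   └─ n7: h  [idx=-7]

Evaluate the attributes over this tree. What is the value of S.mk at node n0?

1. n1.ok = 19  [19]
2. n4.wid = "rq"  [terminal]
3. n5.pre = -2  [terminal]
4. n3.wid = "kx"  ["kx"]
5. n3.mk = 8  [8]
6. n3.off = false  [d.pre > -2]
7. n3.acc = 15  [d.pre + 17]
8. n6.val = false  [terminal]
9. n2.wid = "pv"  ["pv"]
10. n2.mk = 5  [(if e.val then S₁.acc else S₁.mk) - 3]
11. n2.off = true  [not S₁.off]
12. n2.acc = -8  [len(S₁.wid) - 10]
13. n7.idx = -7  [terminal]
14. n1.off = 5  [S.acc + B.ok - 6]
15. n0.wid = "wu"  ["wu"]
16. n0.mk = 2  [B.off - 3]
17. n0.off = true  [B.off > 4]
18. n0.acc = 28  [28]

2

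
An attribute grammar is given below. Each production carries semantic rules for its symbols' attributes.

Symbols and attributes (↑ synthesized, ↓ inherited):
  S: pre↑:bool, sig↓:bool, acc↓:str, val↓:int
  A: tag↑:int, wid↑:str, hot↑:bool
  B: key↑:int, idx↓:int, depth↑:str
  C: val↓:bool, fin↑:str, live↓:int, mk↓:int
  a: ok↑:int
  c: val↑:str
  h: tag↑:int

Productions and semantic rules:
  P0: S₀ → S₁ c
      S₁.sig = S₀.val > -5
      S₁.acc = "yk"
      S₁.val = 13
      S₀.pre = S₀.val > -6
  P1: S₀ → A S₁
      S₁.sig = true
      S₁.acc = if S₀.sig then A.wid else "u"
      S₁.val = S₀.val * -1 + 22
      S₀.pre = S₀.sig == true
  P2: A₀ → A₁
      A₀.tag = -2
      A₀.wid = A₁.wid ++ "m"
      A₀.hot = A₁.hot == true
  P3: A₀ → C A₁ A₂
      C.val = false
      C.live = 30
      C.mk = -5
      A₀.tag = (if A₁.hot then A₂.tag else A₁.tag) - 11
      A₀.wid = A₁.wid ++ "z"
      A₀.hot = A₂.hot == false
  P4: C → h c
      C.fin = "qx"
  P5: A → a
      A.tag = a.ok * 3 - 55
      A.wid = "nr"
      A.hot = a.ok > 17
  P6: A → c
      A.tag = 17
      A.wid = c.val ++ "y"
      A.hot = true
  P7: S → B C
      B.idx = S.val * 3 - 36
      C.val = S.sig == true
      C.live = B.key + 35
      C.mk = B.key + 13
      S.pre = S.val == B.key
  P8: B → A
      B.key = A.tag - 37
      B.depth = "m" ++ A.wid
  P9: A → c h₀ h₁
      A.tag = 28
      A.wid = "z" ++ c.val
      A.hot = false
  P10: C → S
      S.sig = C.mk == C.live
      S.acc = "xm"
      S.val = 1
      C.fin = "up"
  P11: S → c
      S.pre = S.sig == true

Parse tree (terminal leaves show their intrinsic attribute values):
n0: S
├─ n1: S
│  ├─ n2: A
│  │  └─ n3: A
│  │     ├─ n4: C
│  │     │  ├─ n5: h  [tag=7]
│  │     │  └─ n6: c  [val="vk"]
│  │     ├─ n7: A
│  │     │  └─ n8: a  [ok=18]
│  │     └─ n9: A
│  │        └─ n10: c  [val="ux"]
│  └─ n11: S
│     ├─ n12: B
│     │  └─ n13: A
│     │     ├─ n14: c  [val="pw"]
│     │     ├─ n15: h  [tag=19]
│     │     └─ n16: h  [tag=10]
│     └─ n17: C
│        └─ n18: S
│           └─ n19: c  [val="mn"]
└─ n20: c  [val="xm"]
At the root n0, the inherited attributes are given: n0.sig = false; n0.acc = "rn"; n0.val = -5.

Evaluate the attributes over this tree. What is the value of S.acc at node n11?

"u"

1. n0.sig = false  [given at root]
2. n0.acc = "rn"  [given at root]
3. n0.val = -5  [given at root]
4. n1.sig = false  [S₀.val > -5]
5. n1.acc = "yk"  ["yk"]
6. n1.val = 13  [13]
7. n4.val = false  [false]
8. n4.live = 30  [30]
9. n4.mk = -5  [-5]
10. n5.tag = 7  [terminal]
11. n6.val = "vk"  [terminal]
12. n4.fin = "qx"  ["qx"]
13. n8.ok = 18  [terminal]
14. n7.tag = -1  [a.ok * 3 - 55]
15. n7.wid = "nr"  ["nr"]
16. n7.hot = true  [a.ok > 17]
17. n10.val = "ux"  [terminal]
18. n9.tag = 17  [17]
19. n9.wid = "uxy"  [c.val ++ "y"]
20. n9.hot = true  [true]
21. n3.tag = 6  [(if A₁.hot then A₂.tag else A₁.tag) - 11]
22. n3.wid = "nrz"  [A₁.wid ++ "z"]
23. n3.hot = false  [A₂.hot == false]
24. n2.tag = -2  [-2]
25. n2.wid = "nrzm"  [A₁.wid ++ "m"]
26. n2.hot = false  [A₁.hot == true]
27. n11.sig = true  [true]
28. n11.acc = "u"  [if S₀.sig then A.wid else "u"]
29. n11.val = 9  [S₀.val * -1 + 22]
30. n12.idx = -9  [S.val * 3 - 36]
31. n14.val = "pw"  [terminal]
32. n15.tag = 19  [terminal]
33. n16.tag = 10  [terminal]
34. n13.tag = 28  [28]
35. n13.wid = "zpw"  ["z" ++ c.val]
36. n13.hot = false  [false]
37. n12.key = -9  [A.tag - 37]
38. n12.depth = "mzpw"  ["m" ++ A.wid]
39. n17.val = true  [S.sig == true]
40. n17.live = 26  [B.key + 35]
41. n17.mk = 4  [B.key + 13]
42. n18.sig = false  [C.mk == C.live]
43. n18.acc = "xm"  ["xm"]
44. n18.val = 1  [1]
45. n19.val = "mn"  [terminal]
46. n18.pre = false  [S.sig == true]
47. n17.fin = "up"  ["up"]
48. n11.pre = false  [S.val == B.key]
49. n1.pre = false  [S₀.sig == true]
50. n20.val = "xm"  [terminal]
51. n0.pre = true  [S₀.val > -6]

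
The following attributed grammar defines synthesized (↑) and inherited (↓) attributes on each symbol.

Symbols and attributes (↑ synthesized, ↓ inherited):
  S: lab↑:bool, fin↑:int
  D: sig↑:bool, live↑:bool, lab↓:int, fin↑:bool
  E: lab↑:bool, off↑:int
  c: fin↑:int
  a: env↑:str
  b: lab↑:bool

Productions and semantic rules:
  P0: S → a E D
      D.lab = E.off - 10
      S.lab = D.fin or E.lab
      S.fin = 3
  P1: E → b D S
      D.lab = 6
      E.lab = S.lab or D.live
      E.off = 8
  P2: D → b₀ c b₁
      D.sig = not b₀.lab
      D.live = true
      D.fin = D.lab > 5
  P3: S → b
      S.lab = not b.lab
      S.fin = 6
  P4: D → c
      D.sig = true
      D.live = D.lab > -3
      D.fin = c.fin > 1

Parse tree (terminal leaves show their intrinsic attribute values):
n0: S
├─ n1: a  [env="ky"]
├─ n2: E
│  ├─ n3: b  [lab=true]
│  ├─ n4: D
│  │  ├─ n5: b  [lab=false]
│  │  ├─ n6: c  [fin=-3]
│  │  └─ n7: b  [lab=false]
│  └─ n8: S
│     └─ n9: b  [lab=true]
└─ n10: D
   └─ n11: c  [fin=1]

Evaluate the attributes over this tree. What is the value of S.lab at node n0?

1. n1.env = "ky"  [terminal]
2. n3.lab = true  [terminal]
3. n4.lab = 6  [6]
4. n5.lab = false  [terminal]
5. n6.fin = -3  [terminal]
6. n7.lab = false  [terminal]
7. n4.sig = true  [not b₀.lab]
8. n4.live = true  [true]
9. n4.fin = true  [D.lab > 5]
10. n9.lab = true  [terminal]
11. n8.lab = false  [not b.lab]
12. n8.fin = 6  [6]
13. n2.lab = true  [S.lab or D.live]
14. n2.off = 8  [8]
15. n10.lab = -2  [E.off - 10]
16. n11.fin = 1  [terminal]
17. n10.sig = true  [true]
18. n10.live = true  [D.lab > -3]
19. n10.fin = false  [c.fin > 1]
20. n0.lab = true  [D.fin or E.lab]
21. n0.fin = 3  [3]

true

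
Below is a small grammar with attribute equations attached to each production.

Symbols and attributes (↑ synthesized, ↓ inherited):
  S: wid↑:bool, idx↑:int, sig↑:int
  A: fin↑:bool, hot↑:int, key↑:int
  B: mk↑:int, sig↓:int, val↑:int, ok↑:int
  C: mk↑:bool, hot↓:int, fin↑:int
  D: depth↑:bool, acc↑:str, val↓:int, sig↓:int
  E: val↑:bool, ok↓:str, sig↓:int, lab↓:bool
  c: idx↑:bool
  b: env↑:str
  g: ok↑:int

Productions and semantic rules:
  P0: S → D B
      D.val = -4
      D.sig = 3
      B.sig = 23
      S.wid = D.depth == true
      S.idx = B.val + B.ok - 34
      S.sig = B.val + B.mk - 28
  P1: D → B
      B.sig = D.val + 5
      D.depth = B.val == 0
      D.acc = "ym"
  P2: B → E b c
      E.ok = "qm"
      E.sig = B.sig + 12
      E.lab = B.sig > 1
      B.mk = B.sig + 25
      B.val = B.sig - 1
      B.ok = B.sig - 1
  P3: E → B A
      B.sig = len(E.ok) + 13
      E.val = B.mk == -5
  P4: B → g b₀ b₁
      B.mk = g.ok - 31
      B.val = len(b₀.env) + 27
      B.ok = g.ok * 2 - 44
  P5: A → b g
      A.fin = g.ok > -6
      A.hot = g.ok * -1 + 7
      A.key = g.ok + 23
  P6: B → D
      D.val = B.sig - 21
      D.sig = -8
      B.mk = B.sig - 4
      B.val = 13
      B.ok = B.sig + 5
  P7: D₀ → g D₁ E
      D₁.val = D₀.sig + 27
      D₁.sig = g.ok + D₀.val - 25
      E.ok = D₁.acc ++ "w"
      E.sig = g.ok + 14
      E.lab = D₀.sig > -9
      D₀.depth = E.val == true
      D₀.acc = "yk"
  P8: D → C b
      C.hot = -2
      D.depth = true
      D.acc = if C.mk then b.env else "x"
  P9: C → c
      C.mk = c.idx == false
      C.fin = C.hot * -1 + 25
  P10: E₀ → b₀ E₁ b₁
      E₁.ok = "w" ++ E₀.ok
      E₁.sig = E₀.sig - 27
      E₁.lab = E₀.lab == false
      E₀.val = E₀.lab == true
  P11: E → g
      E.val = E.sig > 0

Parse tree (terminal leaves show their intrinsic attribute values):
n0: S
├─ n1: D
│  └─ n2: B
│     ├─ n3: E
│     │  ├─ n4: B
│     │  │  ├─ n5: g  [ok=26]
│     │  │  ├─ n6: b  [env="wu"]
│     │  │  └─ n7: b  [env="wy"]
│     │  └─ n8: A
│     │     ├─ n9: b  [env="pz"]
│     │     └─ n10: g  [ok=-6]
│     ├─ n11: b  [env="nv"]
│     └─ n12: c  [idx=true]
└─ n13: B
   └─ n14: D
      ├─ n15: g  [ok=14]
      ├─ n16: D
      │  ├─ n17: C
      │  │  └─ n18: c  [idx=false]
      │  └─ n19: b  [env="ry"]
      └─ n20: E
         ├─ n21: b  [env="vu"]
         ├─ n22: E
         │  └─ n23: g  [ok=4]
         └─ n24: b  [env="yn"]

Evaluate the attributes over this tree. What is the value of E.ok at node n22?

1. n1.val = -4  [-4]
2. n1.sig = 3  [3]
3. n2.sig = 1  [D.val + 5]
4. n3.ok = "qm"  ["qm"]
5. n3.sig = 13  [B.sig + 12]
6. n3.lab = false  [B.sig > 1]
7. n4.sig = 15  [len(E.ok) + 13]
8. n5.ok = 26  [terminal]
9. n6.env = "wu"  [terminal]
10. n7.env = "wy"  [terminal]
11. n4.mk = -5  [g.ok - 31]
12. n4.val = 29  [len(b₀.env) + 27]
13. n4.ok = 8  [g.ok * 2 - 44]
14. n9.env = "pz"  [terminal]
15. n10.ok = -6  [terminal]
16. n8.fin = false  [g.ok > -6]
17. n8.hot = 13  [g.ok * -1 + 7]
18. n8.key = 17  [g.ok + 23]
19. n3.val = true  [B.mk == -5]
20. n11.env = "nv"  [terminal]
21. n12.idx = true  [terminal]
22. n2.mk = 26  [B.sig + 25]
23. n2.val = 0  [B.sig - 1]
24. n2.ok = 0  [B.sig - 1]
25. n1.depth = true  [B.val == 0]
26. n1.acc = "ym"  ["ym"]
27. n13.sig = 23  [23]
28. n14.val = 2  [B.sig - 21]
29. n14.sig = -8  [-8]
30. n15.ok = 14  [terminal]
31. n16.val = 19  [D₀.sig + 27]
32. n16.sig = -9  [g.ok + D₀.val - 25]
33. n17.hot = -2  [-2]
34. n18.idx = false  [terminal]
35. n17.mk = true  [c.idx == false]
36. n17.fin = 27  [C.hot * -1 + 25]
37. n19.env = "ry"  [terminal]
38. n16.depth = true  [true]
39. n16.acc = "ry"  [if C.mk then b.env else "x"]
40. n20.ok = "ryw"  [D₁.acc ++ "w"]
41. n20.sig = 28  [g.ok + 14]
42. n20.lab = true  [D₀.sig > -9]
43. n21.env = "vu"  [terminal]
44. n22.ok = "wryw"  ["w" ++ E₀.ok]
45. n22.sig = 1  [E₀.sig - 27]
46. n22.lab = false  [E₀.lab == false]
47. n23.ok = 4  [terminal]
48. n22.val = true  [E.sig > 0]
49. n24.env = "yn"  [terminal]
50. n20.val = true  [E₀.lab == true]
51. n14.depth = true  [E.val == true]
52. n14.acc = "yk"  ["yk"]
53. n13.mk = 19  [B.sig - 4]
54. n13.val = 13  [13]
55. n13.ok = 28  [B.sig + 5]
56. n0.wid = true  [D.depth == true]
57. n0.idx = 7  [B.val + B.ok - 34]
58. n0.sig = 4  [B.val + B.mk - 28]

"wryw"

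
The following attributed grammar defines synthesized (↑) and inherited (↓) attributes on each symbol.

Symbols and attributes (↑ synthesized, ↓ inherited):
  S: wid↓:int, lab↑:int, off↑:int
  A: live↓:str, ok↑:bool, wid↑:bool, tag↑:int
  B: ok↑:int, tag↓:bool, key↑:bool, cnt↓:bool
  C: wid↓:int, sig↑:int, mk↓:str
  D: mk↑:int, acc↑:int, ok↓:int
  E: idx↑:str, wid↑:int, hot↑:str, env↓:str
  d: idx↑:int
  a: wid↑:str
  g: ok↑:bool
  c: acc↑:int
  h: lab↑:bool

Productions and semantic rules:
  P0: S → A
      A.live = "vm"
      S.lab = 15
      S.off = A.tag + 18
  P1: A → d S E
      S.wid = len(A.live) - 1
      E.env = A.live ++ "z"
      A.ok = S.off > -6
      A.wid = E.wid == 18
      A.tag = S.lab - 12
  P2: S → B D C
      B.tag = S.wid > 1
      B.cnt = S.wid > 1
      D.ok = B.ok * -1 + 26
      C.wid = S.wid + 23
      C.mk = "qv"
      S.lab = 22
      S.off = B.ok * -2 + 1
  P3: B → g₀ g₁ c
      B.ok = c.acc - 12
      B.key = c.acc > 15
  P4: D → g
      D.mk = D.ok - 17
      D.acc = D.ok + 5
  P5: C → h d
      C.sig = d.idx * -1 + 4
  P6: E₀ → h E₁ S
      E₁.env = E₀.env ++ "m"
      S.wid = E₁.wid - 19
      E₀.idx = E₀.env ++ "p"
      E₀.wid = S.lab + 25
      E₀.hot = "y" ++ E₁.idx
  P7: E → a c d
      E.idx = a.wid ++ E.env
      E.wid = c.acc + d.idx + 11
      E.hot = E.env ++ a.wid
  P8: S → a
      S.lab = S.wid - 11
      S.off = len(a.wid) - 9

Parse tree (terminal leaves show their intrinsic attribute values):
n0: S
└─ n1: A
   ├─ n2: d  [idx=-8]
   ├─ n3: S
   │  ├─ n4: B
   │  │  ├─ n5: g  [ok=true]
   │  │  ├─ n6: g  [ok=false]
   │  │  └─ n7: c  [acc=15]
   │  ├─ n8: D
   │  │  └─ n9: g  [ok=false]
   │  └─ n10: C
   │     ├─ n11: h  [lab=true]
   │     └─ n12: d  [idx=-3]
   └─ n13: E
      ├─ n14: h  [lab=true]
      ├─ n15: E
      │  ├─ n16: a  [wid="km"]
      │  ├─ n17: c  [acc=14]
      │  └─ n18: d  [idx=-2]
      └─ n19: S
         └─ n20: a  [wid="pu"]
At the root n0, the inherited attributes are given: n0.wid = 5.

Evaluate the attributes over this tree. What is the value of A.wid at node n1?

1. n0.wid = 5  [given at root]
2. n1.live = "vm"  ["vm"]
3. n2.idx = -8  [terminal]
4. n3.wid = 1  [len(A.live) - 1]
5. n4.tag = false  [S.wid > 1]
6. n4.cnt = false  [S.wid > 1]
7. n5.ok = true  [terminal]
8. n6.ok = false  [terminal]
9. n7.acc = 15  [terminal]
10. n4.ok = 3  [c.acc - 12]
11. n4.key = false  [c.acc > 15]
12. n8.ok = 23  [B.ok * -1 + 26]
13. n9.ok = false  [terminal]
14. n8.mk = 6  [D.ok - 17]
15. n8.acc = 28  [D.ok + 5]
16. n10.wid = 24  [S.wid + 23]
17. n10.mk = "qv"  ["qv"]
18. n11.lab = true  [terminal]
19. n12.idx = -3  [terminal]
20. n10.sig = 7  [d.idx * -1 + 4]
21. n3.lab = 22  [22]
22. n3.off = -5  [B.ok * -2 + 1]
23. n13.env = "vmz"  [A.live ++ "z"]
24. n14.lab = true  [terminal]
25. n15.env = "vmzm"  [E₀.env ++ "m"]
26. n16.wid = "km"  [terminal]
27. n17.acc = 14  [terminal]
28. n18.idx = -2  [terminal]
29. n15.idx = "kmvmzm"  [a.wid ++ E.env]
30. n15.wid = 23  [c.acc + d.idx + 11]
31. n15.hot = "vmzmkm"  [E.env ++ a.wid]
32. n19.wid = 4  [E₁.wid - 19]
33. n20.wid = "pu"  [terminal]
34. n19.lab = -7  [S.wid - 11]
35. n19.off = -7  [len(a.wid) - 9]
36. n13.idx = "vmzp"  [E₀.env ++ "p"]
37. n13.wid = 18  [S.lab + 25]
38. n13.hot = "ykmvmzm"  ["y" ++ E₁.idx]
39. n1.ok = true  [S.off > -6]
40. n1.wid = true  [E.wid == 18]
41. n1.tag = 10  [S.lab - 12]
42. n0.lab = 15  [15]
43. n0.off = 28  [A.tag + 18]

true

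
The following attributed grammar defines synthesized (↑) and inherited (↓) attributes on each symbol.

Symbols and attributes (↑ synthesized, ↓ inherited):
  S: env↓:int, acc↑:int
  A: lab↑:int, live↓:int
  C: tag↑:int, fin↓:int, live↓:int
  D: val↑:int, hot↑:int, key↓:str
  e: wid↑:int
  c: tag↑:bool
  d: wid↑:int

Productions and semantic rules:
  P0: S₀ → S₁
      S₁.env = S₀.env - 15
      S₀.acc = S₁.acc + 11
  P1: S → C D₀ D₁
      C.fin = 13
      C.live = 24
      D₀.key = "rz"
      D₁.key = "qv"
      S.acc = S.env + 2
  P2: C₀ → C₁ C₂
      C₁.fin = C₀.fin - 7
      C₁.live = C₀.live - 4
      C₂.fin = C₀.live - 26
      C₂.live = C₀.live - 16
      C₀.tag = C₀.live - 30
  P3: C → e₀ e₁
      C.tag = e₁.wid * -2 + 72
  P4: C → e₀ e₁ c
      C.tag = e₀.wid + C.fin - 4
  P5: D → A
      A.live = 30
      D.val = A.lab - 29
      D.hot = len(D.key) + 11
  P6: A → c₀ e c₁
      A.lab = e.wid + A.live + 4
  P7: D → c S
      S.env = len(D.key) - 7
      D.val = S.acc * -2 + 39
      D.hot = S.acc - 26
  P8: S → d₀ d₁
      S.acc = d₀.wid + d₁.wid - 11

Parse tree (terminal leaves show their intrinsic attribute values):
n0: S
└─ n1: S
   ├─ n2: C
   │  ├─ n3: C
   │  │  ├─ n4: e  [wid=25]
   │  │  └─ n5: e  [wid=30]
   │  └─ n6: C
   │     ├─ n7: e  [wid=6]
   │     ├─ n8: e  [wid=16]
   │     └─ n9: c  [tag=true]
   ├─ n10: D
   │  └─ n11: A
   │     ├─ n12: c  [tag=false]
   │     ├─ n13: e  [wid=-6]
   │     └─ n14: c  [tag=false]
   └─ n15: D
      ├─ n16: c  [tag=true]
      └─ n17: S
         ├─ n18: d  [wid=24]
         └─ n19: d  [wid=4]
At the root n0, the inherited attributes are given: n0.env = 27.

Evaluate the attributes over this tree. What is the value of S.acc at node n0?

1. n0.env = 27  [given at root]
2. n1.env = 12  [S₀.env - 15]
3. n2.fin = 13  [13]
4. n2.live = 24  [24]
5. n3.fin = 6  [C₀.fin - 7]
6. n3.live = 20  [C₀.live - 4]
7. n4.wid = 25  [terminal]
8. n5.wid = 30  [terminal]
9. n3.tag = 12  [e₁.wid * -2 + 72]
10. n6.fin = -2  [C₀.live - 26]
11. n6.live = 8  [C₀.live - 16]
12. n7.wid = 6  [terminal]
13. n8.wid = 16  [terminal]
14. n9.tag = true  [terminal]
15. n6.tag = 0  [e₀.wid + C.fin - 4]
16. n2.tag = -6  [C₀.live - 30]
17. n10.key = "rz"  ["rz"]
18. n11.live = 30  [30]
19. n12.tag = false  [terminal]
20. n13.wid = -6  [terminal]
21. n14.tag = false  [terminal]
22. n11.lab = 28  [e.wid + A.live + 4]
23. n10.val = -1  [A.lab - 29]
24. n10.hot = 13  [len(D.key) + 11]
25. n15.key = "qv"  ["qv"]
26. n16.tag = true  [terminal]
27. n17.env = -5  [len(D.key) - 7]
28. n18.wid = 24  [terminal]
29. n19.wid = 4  [terminal]
30. n17.acc = 17  [d₀.wid + d₁.wid - 11]
31. n15.val = 5  [S.acc * -2 + 39]
32. n15.hot = -9  [S.acc - 26]
33. n1.acc = 14  [S.env + 2]
34. n0.acc = 25  [S₁.acc + 11]

25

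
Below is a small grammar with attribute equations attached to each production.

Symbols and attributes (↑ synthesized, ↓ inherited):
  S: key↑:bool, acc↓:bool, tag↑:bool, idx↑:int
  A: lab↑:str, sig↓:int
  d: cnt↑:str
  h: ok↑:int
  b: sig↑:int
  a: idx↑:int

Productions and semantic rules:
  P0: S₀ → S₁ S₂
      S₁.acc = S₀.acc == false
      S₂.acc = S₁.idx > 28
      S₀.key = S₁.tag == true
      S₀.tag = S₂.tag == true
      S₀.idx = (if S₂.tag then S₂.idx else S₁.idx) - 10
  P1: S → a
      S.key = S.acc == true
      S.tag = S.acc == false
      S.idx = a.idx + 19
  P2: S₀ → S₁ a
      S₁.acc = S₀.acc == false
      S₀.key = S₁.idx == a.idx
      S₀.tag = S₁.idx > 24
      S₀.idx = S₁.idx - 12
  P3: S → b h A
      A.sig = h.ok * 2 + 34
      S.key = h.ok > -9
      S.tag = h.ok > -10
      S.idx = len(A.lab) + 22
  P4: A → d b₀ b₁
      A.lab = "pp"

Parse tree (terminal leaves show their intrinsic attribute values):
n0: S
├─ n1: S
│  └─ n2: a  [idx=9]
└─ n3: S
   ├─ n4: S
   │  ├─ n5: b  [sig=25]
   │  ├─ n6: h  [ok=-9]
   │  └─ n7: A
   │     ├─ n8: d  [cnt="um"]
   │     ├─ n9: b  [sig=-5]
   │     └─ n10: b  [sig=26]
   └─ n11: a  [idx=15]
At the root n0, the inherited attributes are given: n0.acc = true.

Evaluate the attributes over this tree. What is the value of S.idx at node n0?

18

1. n0.acc = true  [given at root]
2. n1.acc = false  [S₀.acc == false]
3. n2.idx = 9  [terminal]
4. n1.key = false  [S.acc == true]
5. n1.tag = true  [S.acc == false]
6. n1.idx = 28  [a.idx + 19]
7. n3.acc = false  [S₁.idx > 28]
8. n4.acc = true  [S₀.acc == false]
9. n5.sig = 25  [terminal]
10. n6.ok = -9  [terminal]
11. n7.sig = 16  [h.ok * 2 + 34]
12. n8.cnt = "um"  [terminal]
13. n9.sig = -5  [terminal]
14. n10.sig = 26  [terminal]
15. n7.lab = "pp"  ["pp"]
16. n4.key = false  [h.ok > -9]
17. n4.tag = true  [h.ok > -10]
18. n4.idx = 24  [len(A.lab) + 22]
19. n11.idx = 15  [terminal]
20. n3.key = false  [S₁.idx == a.idx]
21. n3.tag = false  [S₁.idx > 24]
22. n3.idx = 12  [S₁.idx - 12]
23. n0.key = true  [S₁.tag == true]
24. n0.tag = false  [S₂.tag == true]
25. n0.idx = 18  [(if S₂.tag then S₂.idx else S₁.idx) - 10]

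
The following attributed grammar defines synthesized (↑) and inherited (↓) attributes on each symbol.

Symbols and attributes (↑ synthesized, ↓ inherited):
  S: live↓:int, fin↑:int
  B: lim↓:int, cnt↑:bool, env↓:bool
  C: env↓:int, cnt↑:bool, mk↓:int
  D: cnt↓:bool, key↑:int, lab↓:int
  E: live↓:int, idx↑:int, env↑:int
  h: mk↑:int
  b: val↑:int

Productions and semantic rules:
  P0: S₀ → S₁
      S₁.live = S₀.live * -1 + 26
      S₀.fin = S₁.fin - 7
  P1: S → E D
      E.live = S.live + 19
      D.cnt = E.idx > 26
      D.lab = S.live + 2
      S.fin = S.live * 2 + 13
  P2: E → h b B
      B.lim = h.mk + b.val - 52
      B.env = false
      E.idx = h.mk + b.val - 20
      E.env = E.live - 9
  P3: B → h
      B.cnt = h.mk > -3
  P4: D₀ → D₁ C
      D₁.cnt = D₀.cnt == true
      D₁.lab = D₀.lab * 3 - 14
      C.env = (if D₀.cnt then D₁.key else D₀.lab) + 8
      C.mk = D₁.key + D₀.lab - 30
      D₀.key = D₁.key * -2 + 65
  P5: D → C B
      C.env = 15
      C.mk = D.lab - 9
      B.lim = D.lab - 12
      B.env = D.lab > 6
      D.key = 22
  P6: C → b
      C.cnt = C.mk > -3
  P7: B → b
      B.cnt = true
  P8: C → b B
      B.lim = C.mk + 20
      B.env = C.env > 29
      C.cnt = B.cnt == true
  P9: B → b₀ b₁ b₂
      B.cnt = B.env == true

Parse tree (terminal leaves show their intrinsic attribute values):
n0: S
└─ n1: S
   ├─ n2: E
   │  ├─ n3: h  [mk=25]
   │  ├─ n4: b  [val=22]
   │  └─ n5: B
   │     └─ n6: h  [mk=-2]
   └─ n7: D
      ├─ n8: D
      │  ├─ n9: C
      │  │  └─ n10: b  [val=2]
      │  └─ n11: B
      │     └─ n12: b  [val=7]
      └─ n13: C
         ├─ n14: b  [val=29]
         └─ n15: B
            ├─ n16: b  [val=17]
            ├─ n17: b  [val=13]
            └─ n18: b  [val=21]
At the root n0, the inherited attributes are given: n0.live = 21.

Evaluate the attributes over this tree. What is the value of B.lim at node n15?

1. n0.live = 21  [given at root]
2. n1.live = 5  [S₀.live * -1 + 26]
3. n2.live = 24  [S.live + 19]
4. n3.mk = 25  [terminal]
5. n4.val = 22  [terminal]
6. n5.lim = -5  [h.mk + b.val - 52]
7. n5.env = false  [false]
8. n6.mk = -2  [terminal]
9. n5.cnt = true  [h.mk > -3]
10. n2.idx = 27  [h.mk + b.val - 20]
11. n2.env = 15  [E.live - 9]
12. n7.cnt = true  [E.idx > 26]
13. n7.lab = 7  [S.live + 2]
14. n8.cnt = true  [D₀.cnt == true]
15. n8.lab = 7  [D₀.lab * 3 - 14]
16. n9.env = 15  [15]
17. n9.mk = -2  [D.lab - 9]
18. n10.val = 2  [terminal]
19. n9.cnt = true  [C.mk > -3]
20. n11.lim = -5  [D.lab - 12]
21. n11.env = true  [D.lab > 6]
22. n12.val = 7  [terminal]
23. n11.cnt = true  [true]
24. n8.key = 22  [22]
25. n13.env = 30  [(if D₀.cnt then D₁.key else D₀.lab) + 8]
26. n13.mk = -1  [D₁.key + D₀.lab - 30]
27. n14.val = 29  [terminal]
28. n15.lim = 19  [C.mk + 20]
29. n15.env = true  [C.env > 29]
30. n16.val = 17  [terminal]
31. n17.val = 13  [terminal]
32. n18.val = 21  [terminal]
33. n15.cnt = true  [B.env == true]
34. n13.cnt = true  [B.cnt == true]
35. n7.key = 21  [D₁.key * -2 + 65]
36. n1.fin = 23  [S.live * 2 + 13]
37. n0.fin = 16  [S₁.fin - 7]

19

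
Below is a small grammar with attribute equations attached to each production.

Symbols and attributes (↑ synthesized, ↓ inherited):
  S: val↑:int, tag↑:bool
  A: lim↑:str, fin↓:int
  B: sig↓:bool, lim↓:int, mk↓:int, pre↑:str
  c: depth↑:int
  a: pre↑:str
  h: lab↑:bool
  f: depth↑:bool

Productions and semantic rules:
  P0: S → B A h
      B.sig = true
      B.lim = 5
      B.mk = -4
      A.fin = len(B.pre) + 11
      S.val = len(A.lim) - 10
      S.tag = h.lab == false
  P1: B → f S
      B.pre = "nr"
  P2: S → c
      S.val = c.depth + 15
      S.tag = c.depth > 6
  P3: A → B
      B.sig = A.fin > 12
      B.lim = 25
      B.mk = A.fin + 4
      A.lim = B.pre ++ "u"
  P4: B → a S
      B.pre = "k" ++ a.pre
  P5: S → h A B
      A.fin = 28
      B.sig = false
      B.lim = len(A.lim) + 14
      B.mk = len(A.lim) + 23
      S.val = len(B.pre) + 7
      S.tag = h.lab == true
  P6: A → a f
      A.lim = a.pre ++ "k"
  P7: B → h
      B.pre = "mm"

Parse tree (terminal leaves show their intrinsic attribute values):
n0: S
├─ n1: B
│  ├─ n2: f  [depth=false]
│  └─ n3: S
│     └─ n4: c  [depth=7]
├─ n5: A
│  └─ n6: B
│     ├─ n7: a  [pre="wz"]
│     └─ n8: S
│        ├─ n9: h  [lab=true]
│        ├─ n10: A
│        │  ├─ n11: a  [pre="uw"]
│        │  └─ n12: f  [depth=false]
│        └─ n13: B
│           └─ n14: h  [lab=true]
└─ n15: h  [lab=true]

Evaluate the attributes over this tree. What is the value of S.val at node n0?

-6

1. n1.sig = true  [true]
2. n1.lim = 5  [5]
3. n1.mk = -4  [-4]
4. n2.depth = false  [terminal]
5. n4.depth = 7  [terminal]
6. n3.val = 22  [c.depth + 15]
7. n3.tag = true  [c.depth > 6]
8. n1.pre = "nr"  ["nr"]
9. n5.fin = 13  [len(B.pre) + 11]
10. n6.sig = true  [A.fin > 12]
11. n6.lim = 25  [25]
12. n6.mk = 17  [A.fin + 4]
13. n7.pre = "wz"  [terminal]
14. n9.lab = true  [terminal]
15. n10.fin = 28  [28]
16. n11.pre = "uw"  [terminal]
17. n12.depth = false  [terminal]
18. n10.lim = "uwk"  [a.pre ++ "k"]
19. n13.sig = false  [false]
20. n13.lim = 17  [len(A.lim) + 14]
21. n13.mk = 26  [len(A.lim) + 23]
22. n14.lab = true  [terminal]
23. n13.pre = "mm"  ["mm"]
24. n8.val = 9  [len(B.pre) + 7]
25. n8.tag = true  [h.lab == true]
26. n6.pre = "kwz"  ["k" ++ a.pre]
27. n5.lim = "kwzu"  [B.pre ++ "u"]
28. n15.lab = true  [terminal]
29. n0.val = -6  [len(A.lim) - 10]
30. n0.tag = false  [h.lab == false]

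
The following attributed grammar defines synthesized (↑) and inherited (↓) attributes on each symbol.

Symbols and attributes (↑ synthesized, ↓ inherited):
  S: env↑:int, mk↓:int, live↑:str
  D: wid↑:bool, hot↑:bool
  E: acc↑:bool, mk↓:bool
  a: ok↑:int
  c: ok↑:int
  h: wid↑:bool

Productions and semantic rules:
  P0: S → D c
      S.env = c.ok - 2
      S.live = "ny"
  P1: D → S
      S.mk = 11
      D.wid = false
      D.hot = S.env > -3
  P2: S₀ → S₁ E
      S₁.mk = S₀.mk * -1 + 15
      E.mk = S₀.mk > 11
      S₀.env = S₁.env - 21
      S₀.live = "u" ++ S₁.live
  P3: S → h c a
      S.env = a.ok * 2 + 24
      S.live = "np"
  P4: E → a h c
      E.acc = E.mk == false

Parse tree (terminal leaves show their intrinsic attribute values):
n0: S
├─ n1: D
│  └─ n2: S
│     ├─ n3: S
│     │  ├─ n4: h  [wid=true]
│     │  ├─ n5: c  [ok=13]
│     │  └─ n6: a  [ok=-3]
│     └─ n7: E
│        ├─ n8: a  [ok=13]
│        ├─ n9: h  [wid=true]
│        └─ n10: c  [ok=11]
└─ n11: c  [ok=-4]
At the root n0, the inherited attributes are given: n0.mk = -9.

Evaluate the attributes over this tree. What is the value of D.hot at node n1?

1. n0.mk = -9  [given at root]
2. n2.mk = 11  [11]
3. n3.mk = 4  [S₀.mk * -1 + 15]
4. n4.wid = true  [terminal]
5. n5.ok = 13  [terminal]
6. n6.ok = -3  [terminal]
7. n3.env = 18  [a.ok * 2 + 24]
8. n3.live = "np"  ["np"]
9. n7.mk = false  [S₀.mk > 11]
10. n8.ok = 13  [terminal]
11. n9.wid = true  [terminal]
12. n10.ok = 11  [terminal]
13. n7.acc = true  [E.mk == false]
14. n2.env = -3  [S₁.env - 21]
15. n2.live = "unp"  ["u" ++ S₁.live]
16. n1.wid = false  [false]
17. n1.hot = false  [S.env > -3]
18. n11.ok = -4  [terminal]
19. n0.env = -6  [c.ok - 2]
20. n0.live = "ny"  ["ny"]

false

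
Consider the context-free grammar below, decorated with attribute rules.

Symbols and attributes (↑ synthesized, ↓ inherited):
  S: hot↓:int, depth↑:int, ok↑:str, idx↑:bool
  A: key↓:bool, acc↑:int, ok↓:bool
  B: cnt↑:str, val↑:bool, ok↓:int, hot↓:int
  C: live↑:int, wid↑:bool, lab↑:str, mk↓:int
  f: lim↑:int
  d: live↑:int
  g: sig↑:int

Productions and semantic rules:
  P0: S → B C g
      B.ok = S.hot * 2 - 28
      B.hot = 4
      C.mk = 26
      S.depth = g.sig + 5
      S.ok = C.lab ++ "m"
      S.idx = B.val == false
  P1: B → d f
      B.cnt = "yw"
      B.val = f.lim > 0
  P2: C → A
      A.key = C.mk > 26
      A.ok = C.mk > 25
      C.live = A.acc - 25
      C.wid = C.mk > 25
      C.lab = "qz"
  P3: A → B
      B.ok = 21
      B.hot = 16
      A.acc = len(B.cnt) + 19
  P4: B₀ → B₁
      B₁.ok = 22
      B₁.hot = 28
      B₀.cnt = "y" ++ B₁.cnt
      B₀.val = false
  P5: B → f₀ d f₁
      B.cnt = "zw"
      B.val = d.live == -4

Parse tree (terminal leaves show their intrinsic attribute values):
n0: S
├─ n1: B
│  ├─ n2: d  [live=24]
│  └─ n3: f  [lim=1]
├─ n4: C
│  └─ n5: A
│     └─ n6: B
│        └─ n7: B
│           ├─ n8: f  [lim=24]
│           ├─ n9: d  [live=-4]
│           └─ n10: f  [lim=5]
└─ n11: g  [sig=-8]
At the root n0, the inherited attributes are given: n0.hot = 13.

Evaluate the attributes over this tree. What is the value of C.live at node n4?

1. n0.hot = 13  [given at root]
2. n1.ok = -2  [S.hot * 2 - 28]
3. n1.hot = 4  [4]
4. n2.live = 24  [terminal]
5. n3.lim = 1  [terminal]
6. n1.cnt = "yw"  ["yw"]
7. n1.val = true  [f.lim > 0]
8. n4.mk = 26  [26]
9. n5.key = false  [C.mk > 26]
10. n5.ok = true  [C.mk > 25]
11. n6.ok = 21  [21]
12. n6.hot = 16  [16]
13. n7.ok = 22  [22]
14. n7.hot = 28  [28]
15. n8.lim = 24  [terminal]
16. n9.live = -4  [terminal]
17. n10.lim = 5  [terminal]
18. n7.cnt = "zw"  ["zw"]
19. n7.val = true  [d.live == -4]
20. n6.cnt = "yzw"  ["y" ++ B₁.cnt]
21. n6.val = false  [false]
22. n5.acc = 22  [len(B.cnt) + 19]
23. n4.live = -3  [A.acc - 25]
24. n4.wid = true  [C.mk > 25]
25. n4.lab = "qz"  ["qz"]
26. n11.sig = -8  [terminal]
27. n0.depth = -3  [g.sig + 5]
28. n0.ok = "qzm"  [C.lab ++ "m"]
29. n0.idx = false  [B.val == false]

-3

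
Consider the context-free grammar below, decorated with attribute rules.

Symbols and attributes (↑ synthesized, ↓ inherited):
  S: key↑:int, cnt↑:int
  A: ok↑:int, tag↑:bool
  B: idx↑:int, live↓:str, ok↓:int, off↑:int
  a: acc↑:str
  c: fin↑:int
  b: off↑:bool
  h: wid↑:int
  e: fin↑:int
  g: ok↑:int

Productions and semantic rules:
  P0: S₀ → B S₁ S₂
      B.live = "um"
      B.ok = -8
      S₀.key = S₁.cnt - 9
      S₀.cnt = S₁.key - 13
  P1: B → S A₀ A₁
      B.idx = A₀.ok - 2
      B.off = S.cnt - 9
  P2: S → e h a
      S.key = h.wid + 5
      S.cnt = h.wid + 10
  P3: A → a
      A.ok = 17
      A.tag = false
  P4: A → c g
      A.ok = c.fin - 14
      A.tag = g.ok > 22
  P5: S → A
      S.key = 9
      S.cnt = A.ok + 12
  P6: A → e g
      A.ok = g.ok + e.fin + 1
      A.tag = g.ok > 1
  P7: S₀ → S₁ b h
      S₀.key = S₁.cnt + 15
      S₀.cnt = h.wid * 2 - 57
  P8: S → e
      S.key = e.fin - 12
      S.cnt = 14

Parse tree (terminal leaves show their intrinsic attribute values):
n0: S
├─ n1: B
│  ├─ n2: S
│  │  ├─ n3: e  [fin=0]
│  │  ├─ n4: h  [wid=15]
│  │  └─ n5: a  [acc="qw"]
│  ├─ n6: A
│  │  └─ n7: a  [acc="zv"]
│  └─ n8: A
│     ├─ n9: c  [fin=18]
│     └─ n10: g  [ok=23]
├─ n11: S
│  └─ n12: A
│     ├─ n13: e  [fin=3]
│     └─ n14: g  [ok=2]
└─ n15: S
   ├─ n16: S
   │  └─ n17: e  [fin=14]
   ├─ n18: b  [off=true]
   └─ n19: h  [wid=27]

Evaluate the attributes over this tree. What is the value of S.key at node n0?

9

1. n1.live = "um"  ["um"]
2. n1.ok = -8  [-8]
3. n3.fin = 0  [terminal]
4. n4.wid = 15  [terminal]
5. n5.acc = "qw"  [terminal]
6. n2.key = 20  [h.wid + 5]
7. n2.cnt = 25  [h.wid + 10]
8. n7.acc = "zv"  [terminal]
9. n6.ok = 17  [17]
10. n6.tag = false  [false]
11. n9.fin = 18  [terminal]
12. n10.ok = 23  [terminal]
13. n8.ok = 4  [c.fin - 14]
14. n8.tag = true  [g.ok > 22]
15. n1.idx = 15  [A₀.ok - 2]
16. n1.off = 16  [S.cnt - 9]
17. n13.fin = 3  [terminal]
18. n14.ok = 2  [terminal]
19. n12.ok = 6  [g.ok + e.fin + 1]
20. n12.tag = true  [g.ok > 1]
21. n11.key = 9  [9]
22. n11.cnt = 18  [A.ok + 12]
23. n17.fin = 14  [terminal]
24. n16.key = 2  [e.fin - 12]
25. n16.cnt = 14  [14]
26. n18.off = true  [terminal]
27. n19.wid = 27  [terminal]
28. n15.key = 29  [S₁.cnt + 15]
29. n15.cnt = -3  [h.wid * 2 - 57]
30. n0.key = 9  [S₁.cnt - 9]
31. n0.cnt = -4  [S₁.key - 13]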